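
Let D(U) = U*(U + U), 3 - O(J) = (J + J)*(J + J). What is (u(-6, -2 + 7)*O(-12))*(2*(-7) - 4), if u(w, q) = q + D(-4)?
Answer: 381618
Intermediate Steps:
O(J) = 3 - 4*J² (O(J) = 3 - (J + J)*(J + J) = 3 - 2*J*2*J = 3 - 4*J²)
D(U) = 2*U² (D(U) = U*(2*U) = 2*U²)
u(w, q) = 32 + q (u(w, q) = q + 2*(-4)² = q + 2*16 = q + 32 = 32 + q)
(u(-6, -2 + 7)*O(-12))*(2*(-7) - 4) = ((32 + (-2 + 7))*(3 - 4*(-12)²))*(2*(-7) - 4) = ((32 + 5)*(3 - 4*144))*(-14 - 4) = (37*(3 - 576))*(-18) = (37*(-573))*(-18) = -21201*(-18) = 381618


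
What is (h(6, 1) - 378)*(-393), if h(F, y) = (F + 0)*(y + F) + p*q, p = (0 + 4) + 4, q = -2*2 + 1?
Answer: 141480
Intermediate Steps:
q = -3 (q = -4 + 1 = -3)
p = 8 (p = 4 + 4 = 8)
h(F, y) = -24 + F*(F + y) (h(F, y) = (F + 0)*(y + F) + 8*(-3) = F*(F + y) - 24 = -24 + F*(F + y))
(h(6, 1) - 378)*(-393) = ((-24 + 6² + 6*1) - 378)*(-393) = ((-24 + 36 + 6) - 378)*(-393) = (18 - 378)*(-393) = -360*(-393) = 141480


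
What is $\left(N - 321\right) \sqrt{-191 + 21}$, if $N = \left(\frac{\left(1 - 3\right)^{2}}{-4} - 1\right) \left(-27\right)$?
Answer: $- 267 i \sqrt{170} \approx - 3481.3 i$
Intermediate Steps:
$N = 54$ ($N = \left(\left(-2\right)^{2} \left(- \frac{1}{4}\right) - 1\right) \left(-27\right) = \left(4 \left(- \frac{1}{4}\right) - 1\right) \left(-27\right) = \left(-1 - 1\right) \left(-27\right) = \left(-2\right) \left(-27\right) = 54$)
$\left(N - 321\right) \sqrt{-191 + 21} = \left(54 - 321\right) \sqrt{-191 + 21} = - 267 \sqrt{-170} = - 267 i \sqrt{170}$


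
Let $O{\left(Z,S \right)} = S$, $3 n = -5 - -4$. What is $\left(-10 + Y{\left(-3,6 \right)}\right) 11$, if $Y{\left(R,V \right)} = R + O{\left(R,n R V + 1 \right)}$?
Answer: $-66$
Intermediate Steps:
$n = - \frac{1}{3}$ ($n = \frac{-5 - -4}{3} = \frac{-5 + 4}{3} = \frac{1}{3} \left(-1\right) = - \frac{1}{3} \approx -0.33333$)
$Y{\left(R,V \right)} = 1 + R - \frac{R V}{3}$ ($Y{\left(R,V \right)} = R + \left(- \frac{R}{3} V + 1\right) = R - \left(-1 + \frac{R V}{3}\right) = 1 + R - \frac{R V}{3}$)
$\left(-10 + Y{\left(-3,6 \right)}\right) 11 = \left(-10 - \left(2 - 6\right)\right) 11 = \left(-10 + \left(1 - 3 + 6\right)\right) 11 = \left(-10 + 4\right) 11 = \left(-6\right) 11 = -66$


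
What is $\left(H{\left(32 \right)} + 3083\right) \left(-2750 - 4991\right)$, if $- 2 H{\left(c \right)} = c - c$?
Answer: $-23865503$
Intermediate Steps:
$H{\left(c \right)} = 0$ ($H{\left(c \right)} = - \frac{c - c}{2} = \left(- \frac{1}{2}\right) 0 = 0$)
$\left(H{\left(32 \right)} + 3083\right) \left(-2750 - 4991\right) = \left(0 + 3083\right) \left(-2750 - 4991\right) = 3083 \left(-7741\right) = -23865503$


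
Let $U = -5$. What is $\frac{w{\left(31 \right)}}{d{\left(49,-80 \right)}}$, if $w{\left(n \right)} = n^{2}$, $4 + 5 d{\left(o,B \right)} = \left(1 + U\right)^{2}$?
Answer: $\frac{4805}{12} \approx 400.42$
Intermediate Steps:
$d{\left(o,B \right)} = \frac{12}{5}$ ($d{\left(o,B \right)} = - \frac{4}{5} + \frac{\left(1 - 5\right)^{2}}{5} = - \frac{4}{5} + \frac{\left(-4\right)^{2}}{5} = - \frac{4}{5} + \frac{1}{5} \cdot 16 = - \frac{4}{5} + \frac{16}{5} = \frac{12}{5}$)
$\frac{w{\left(31 \right)}}{d{\left(49,-80 \right)}} = \frac{31^{2}}{\frac{12}{5}} = 961 \cdot \frac{5}{12} = \frac{4805}{12}$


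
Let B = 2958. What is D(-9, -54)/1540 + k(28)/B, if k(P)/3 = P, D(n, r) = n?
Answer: 17123/759220 ≈ 0.022553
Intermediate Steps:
k(P) = 3*P
D(-9, -54)/1540 + k(28)/B = -9/1540 + (3*28)/2958 = -9*1/1540 + 84*(1/2958) = -9/1540 + 14/493 = 17123/759220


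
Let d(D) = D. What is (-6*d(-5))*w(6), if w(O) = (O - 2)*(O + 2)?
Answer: 960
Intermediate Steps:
w(O) = (-2 + O)*(2 + O)
(-6*d(-5))*w(6) = (-6*(-5))*(-4 + 6²) = 30*(-4 + 36) = 30*32 = 960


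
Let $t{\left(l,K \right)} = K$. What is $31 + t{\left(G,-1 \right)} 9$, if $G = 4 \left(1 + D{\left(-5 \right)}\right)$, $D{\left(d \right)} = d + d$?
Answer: $22$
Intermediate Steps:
$D{\left(d \right)} = 2 d$
$G = -36$ ($G = 4 \left(1 + 2 \left(-5\right)\right) = 4 \left(1 - 10\right) = 4 \left(-9\right) = -36$)
$31 + t{\left(G,-1 \right)} 9 = 31 - 9 = 22$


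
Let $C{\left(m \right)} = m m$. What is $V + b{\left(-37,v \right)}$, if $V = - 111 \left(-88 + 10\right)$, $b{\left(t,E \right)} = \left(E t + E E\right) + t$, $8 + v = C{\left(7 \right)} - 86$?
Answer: $12311$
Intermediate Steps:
$C{\left(m \right)} = m^{2}$
$v = -45$ ($v = -8 + \left(7^{2} - 86\right) = -8 + \left(49 - 86\right) = -8 - 37 = -45$)
$b{\left(t,E \right)} = t + E^{2} + E t$ ($b{\left(t,E \right)} = \left(E t + E^{2}\right) + t = \left(E^{2} + E t\right) + t = t + E^{2} + E t$)
$V = 8658$ ($V = \left(-111\right) \left(-78\right) = 8658$)
$V + b{\left(-37,v \right)} = 8658 - \left(-1628 - 2025\right) = 8658 + \left(-37 + 2025 + 1665\right) = 8658 + 3653 = 12311$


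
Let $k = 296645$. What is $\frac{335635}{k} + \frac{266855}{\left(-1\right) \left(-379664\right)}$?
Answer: $\frac{41317945623}{22525085456} \approx 1.8343$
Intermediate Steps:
$\frac{335635}{k} + \frac{266855}{\left(-1\right) \left(-379664\right)} = \frac{335635}{296645} + \frac{266855}{\left(-1\right) \left(-379664\right)} = 335635 \cdot \frac{1}{296645} + \frac{266855}{379664} = \frac{67127}{59329} + 266855 \cdot \frac{1}{379664} = \frac{67127}{59329} + \frac{266855}{379664} = \frac{41317945623}{22525085456}$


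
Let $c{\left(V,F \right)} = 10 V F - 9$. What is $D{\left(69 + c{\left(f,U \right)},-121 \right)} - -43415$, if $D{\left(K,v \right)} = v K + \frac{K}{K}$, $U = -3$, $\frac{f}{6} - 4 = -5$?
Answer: $14376$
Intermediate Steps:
$f = -6$ ($f = 24 + 6 \left(-5\right) = 24 - 30 = -6$)
$c{\left(V,F \right)} = -9 + 10 F V$ ($c{\left(V,F \right)} = 10 F V - 9 = -9 + 10 F V$)
$D{\left(K,v \right)} = 1 + K v$ ($D{\left(K,v \right)} = K v + 1 = 1 + K v$)
$D{\left(69 + c{\left(f,U \right)},-121 \right)} - -43415 = \left(1 + \left(69 - \left(9 + 30 \left(-6\right)\right)\right) \left(-121\right)\right) - -43415 = \left(1 + \left(69 + \left(-9 + 180\right)\right) \left(-121\right)\right) + 43415 = \left(1 + \left(69 + 171\right) \left(-121\right)\right) + 43415 = \left(1 + 240 \left(-121\right)\right) + 43415 = \left(1 - 29040\right) + 43415 = -29039 + 43415 = 14376$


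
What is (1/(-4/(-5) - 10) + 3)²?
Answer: 17689/2116 ≈ 8.3596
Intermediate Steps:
(1/(-4/(-5) - 10) + 3)² = (1/(-4*(-⅕) - 10) + 3)² = (1/(⅘ - 10) + 3)² = (1/(-46/5) + 3)² = (-5/46 + 3)² = (133/46)² = 17689/2116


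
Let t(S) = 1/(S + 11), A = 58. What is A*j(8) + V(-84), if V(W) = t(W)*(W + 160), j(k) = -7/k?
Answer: -15123/292 ≈ -51.791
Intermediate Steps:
t(S) = 1/(11 + S)
V(W) = (160 + W)/(11 + W) (V(W) = (W + 160)/(11 + W) = (160 + W)/(11 + W))
A*j(8) + V(-84) = 58*(-7/8) + (160 - 84)/(11 - 84) = 58*(-7*1/8) + 76/(-73) = 58*(-7/8) - 1/73*76 = -203/4 - 76/73 = -15123/292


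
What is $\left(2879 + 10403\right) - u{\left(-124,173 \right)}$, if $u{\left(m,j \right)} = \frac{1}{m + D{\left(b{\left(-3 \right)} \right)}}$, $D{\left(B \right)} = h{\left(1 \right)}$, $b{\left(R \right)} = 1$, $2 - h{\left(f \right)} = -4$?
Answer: $\frac{1567277}{118} \approx 13282.0$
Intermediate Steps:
$h{\left(f \right)} = 6$ ($h{\left(f \right)} = 2 - -4 = 2 + 4 = 6$)
$D{\left(B \right)} = 6$
$u{\left(m,j \right)} = \frac{1}{6 + m}$ ($u{\left(m,j \right)} = \frac{1}{m + 6} = \frac{1}{6 + m}$)
$\left(2879 + 10403\right) - u{\left(-124,173 \right)} = \left(2879 + 10403\right) - \frac{1}{6 - 124} = 13282 - \frac{1}{-118} = 13282 - - \frac{1}{118} = 13282 + \frac{1}{118} = \frac{1567277}{118}$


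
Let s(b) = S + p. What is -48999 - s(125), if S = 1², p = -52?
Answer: -48948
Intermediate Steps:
S = 1
s(b) = -51 (s(b) = 1 - 52 = -51)
-48999 - s(125) = -48999 - 1*(-51) = -48999 + 51 = -48948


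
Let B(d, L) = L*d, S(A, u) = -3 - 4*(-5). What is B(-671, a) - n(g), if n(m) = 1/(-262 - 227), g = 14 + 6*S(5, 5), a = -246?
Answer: 80717275/489 ≈ 1.6507e+5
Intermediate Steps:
S(A, u) = 17 (S(A, u) = -3 + 20 = 17)
g = 116 (g = 14 + 6*17 = 14 + 102 = 116)
n(m) = -1/489 (n(m) = 1/(-489) = -1/489)
B(-671, a) - n(g) = -246*(-671) - 1*(-1/489) = 165066 + 1/489 = 80717275/489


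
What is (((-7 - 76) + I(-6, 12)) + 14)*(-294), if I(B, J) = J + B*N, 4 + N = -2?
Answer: 6174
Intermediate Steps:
N = -6 (N = -4 - 2 = -6)
I(B, J) = J - 6*B (I(B, J) = J + B*(-6) = J - 6*B)
(((-7 - 76) + I(-6, 12)) + 14)*(-294) = (((-7 - 76) + (12 - 6*(-6))) + 14)*(-294) = ((-83 + (12 + 36)) + 14)*(-294) = ((-83 + 48) + 14)*(-294) = (-35 + 14)*(-294) = -21*(-294) = 6174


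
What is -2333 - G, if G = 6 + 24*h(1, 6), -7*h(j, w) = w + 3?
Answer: -16157/7 ≈ -2308.1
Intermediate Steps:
h(j, w) = -3/7 - w/7 (h(j, w) = -(w + 3)/7 = -(3 + w)/7 = -3/7 - w/7)
G = -174/7 (G = 6 + 24*(-3/7 - ⅐*6) = 6 + 24*(-3/7 - 6/7) = 6 + 24*(-9/7) = 6 - 216/7 = -174/7 ≈ -24.857)
-2333 - G = -2333 - 1*(-174/7) = -2333 + 174/7 = -16157/7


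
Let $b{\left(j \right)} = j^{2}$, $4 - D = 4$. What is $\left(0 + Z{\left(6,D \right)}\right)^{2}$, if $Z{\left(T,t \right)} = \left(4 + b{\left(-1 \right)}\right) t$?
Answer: $0$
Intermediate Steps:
$D = 0$ ($D = 4 - 4 = 0$)
$Z{\left(T,t \right)} = 5 t$ ($Z{\left(T,t \right)} = \left(4 + \left(-1\right)^{2}\right) t = \left(4 + 1\right) t = 5 t$)
$\left(0 + Z{\left(6,D \right)}\right)^{2} = \left(0 + 5 \cdot 0\right)^{2} = \left(0 + 0\right)^{2} = 0^{2} = 0$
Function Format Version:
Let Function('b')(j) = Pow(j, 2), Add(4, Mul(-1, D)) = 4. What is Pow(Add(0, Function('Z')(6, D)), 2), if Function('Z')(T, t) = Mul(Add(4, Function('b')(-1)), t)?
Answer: 0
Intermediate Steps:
D = 0 (D = Add(4, Mul(-1, 4)) = Add(4, -4) = 0)
Function('Z')(T, t) = Mul(5, t) (Function('Z')(T, t) = Mul(Add(4, Pow(-1, 2)), t) = Mul(Add(4, 1), t) = Mul(5, t))
Pow(Add(0, Function('Z')(6, D)), 2) = Pow(Add(0, Mul(5, 0)), 2) = Pow(Add(0, 0), 2) = Pow(0, 2) = 0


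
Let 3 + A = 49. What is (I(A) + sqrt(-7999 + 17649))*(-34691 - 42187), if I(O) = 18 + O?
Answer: -4920192 - 384390*sqrt(386) ≈ -1.2472e+7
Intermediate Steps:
A = 46 (A = -3 + 49 = 46)
(I(A) + sqrt(-7999 + 17649))*(-34691 - 42187) = ((18 + 46) + sqrt(-7999 + 17649))*(-34691 - 42187) = (64 + sqrt(9650))*(-76878) = (64 + 5*sqrt(386))*(-76878) = -4920192 - 384390*sqrt(386)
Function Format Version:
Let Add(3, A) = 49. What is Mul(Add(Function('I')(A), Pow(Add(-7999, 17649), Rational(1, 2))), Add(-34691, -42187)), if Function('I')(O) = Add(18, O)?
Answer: Add(-4920192, Mul(-384390, Pow(386, Rational(1, 2)))) ≈ -1.2472e+7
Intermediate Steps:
A = 46 (A = Add(-3, 49) = 46)
Mul(Add(Function('I')(A), Pow(Add(-7999, 17649), Rational(1, 2))), Add(-34691, -42187)) = Mul(Add(Add(18, 46), Pow(Add(-7999, 17649), Rational(1, 2))), Add(-34691, -42187)) = Mul(Add(64, Pow(9650, Rational(1, 2))), -76878) = Mul(Add(64, Mul(5, Pow(386, Rational(1, 2)))), -76878) = Add(-4920192, Mul(-384390, Pow(386, Rational(1, 2))))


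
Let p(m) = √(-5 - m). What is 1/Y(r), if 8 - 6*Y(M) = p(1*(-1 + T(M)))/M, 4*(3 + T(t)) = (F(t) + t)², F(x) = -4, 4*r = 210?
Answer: 84672/113273 + 252*I*√377/113273 ≈ 0.7475 + 0.043196*I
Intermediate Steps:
r = 105/2 (r = (¼)*210 = 105/2 ≈ 52.500)
T(t) = -3 + (-4 + t)²/4
Y(M) = 4/3 - √(-1 - (-4 + M)²/4)/(6*M) (Y(M) = 4/3 - √(-5 - (-1 + (-3 + (-4 + M)²/4)))/(6*M) = 4/3 - √(-5 - (-4 + (-4 + M)²/4))/(6*M) = 4/3 - √(-5 + (4 - (-4 + M)²/4))/(6*M) = 4/3 - √(-1 - (-4 + M)²/4)/(6*M))
1/Y(r) = 1/((-√(-4 - (-4 + 105/2)²) + 16*(105/2))/(12*(105/2))) = 1/((1/12)*(2/105)*(-√(-4 - (97/2)²) + 840)) = 1/((1/12)*(2/105)*(-√(-4 - 1*9409/4) + 840)) = 1/((1/12)*(2/105)*(-√(-4 - 9409/4) + 840)) = 1/((1/12)*(2/105)*(-√(-9425/4) + 840)) = 1/((1/12)*(2/105)*(-5*I*√377/2 + 840)) = 1/((1/12)*(2/105)*(840 - 5*I*√377/2)) = 1/(4/3 - I*√377/252)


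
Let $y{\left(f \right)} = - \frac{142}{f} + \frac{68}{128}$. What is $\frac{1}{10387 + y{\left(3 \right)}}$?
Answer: $\frac{96}{992659} \approx 9.671 \cdot 10^{-5}$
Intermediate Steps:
$y{\left(f \right)} = \frac{17}{32} - \frac{142}{f}$ ($y{\left(f \right)} = - \frac{142}{f} + 68 \cdot \frac{1}{128} = - \frac{142}{f} + \frac{17}{32} = \frac{17}{32} - \frac{142}{f}$)
$\frac{1}{10387 + y{\left(3 \right)}} = \frac{1}{10387 + \left(\frac{17}{32} - \frac{142}{3}\right)} = \frac{1}{10387 - \frac{4493}{96}} = \frac{1}{\frac{992659}{96}} = \frac{96}{992659}$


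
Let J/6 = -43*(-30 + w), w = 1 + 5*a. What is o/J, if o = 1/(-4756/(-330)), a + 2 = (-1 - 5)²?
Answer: -55/28835628 ≈ -1.9074e-6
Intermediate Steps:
a = 34 (a = -2 + (-1 - 5)² = -2 + (-6)² = -2 + 36 = 34)
w = 171 (w = 1 + 5*34 = 1 + 170 = 171)
o = 165/2378 (o = 1/(-4756*(-1/330)) = 1/(2378/165) = 165/2378 ≈ 0.069386)
J = -36378 (J = 6*(-43*(-30 + 171)) = 6*(-43*141) = 6*(-6063) = -36378)
o/J = (165/2378)/(-36378) = (165/2378)*(-1/36378) = -55/28835628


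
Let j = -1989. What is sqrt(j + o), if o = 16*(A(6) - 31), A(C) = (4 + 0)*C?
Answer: I*sqrt(2101) ≈ 45.837*I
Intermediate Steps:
A(C) = 4*C
o = -112 (o = 16*(4*6 - 31) = 16*(24 - 31) = 16*(-7) = -112)
sqrt(j + o) = sqrt(-1989 - 112) = sqrt(-2101) = I*sqrt(2101)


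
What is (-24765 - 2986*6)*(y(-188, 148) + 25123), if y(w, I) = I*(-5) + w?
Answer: -1032666795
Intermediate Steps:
y(w, I) = w - 5*I (y(w, I) = -5*I + w = w - 5*I)
(-24765 - 2986*6)*(y(-188, 148) + 25123) = (-24765 - 2986*6)*((-188 - 5*148) + 25123) = (-24765 - 17916)*((-188 - 740) + 25123) = -42681*(-928 + 25123) = -42681*24195 = -1032666795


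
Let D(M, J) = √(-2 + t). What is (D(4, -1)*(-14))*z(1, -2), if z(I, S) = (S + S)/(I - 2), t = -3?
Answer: -56*I*√5 ≈ -125.22*I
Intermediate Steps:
D(M, J) = I*√5 (D(M, J) = √(-2 - 3) = √(-5) = I*√5)
z(I, S) = 2*S/(-2 + I) (z(I, S) = (2*S)/(-2 + I) = 2*S/(-2 + I))
(D(4, -1)*(-14))*z(1, -2) = ((I*√5)*(-14))*(2*(-2)/(-2 + 1)) = (-14*I*√5)*(2*(-2)/(-1)) = (-14*I*√5)*(2*(-2)*(-1)) = -14*I*√5*4 = -56*I*√5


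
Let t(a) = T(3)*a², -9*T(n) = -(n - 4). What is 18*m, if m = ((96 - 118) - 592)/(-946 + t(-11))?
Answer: 99468/8635 ≈ 11.519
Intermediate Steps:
T(n) = -4/9 + n/9 (T(n) = -(-1)*(n - 4)/9 = -(-1)*(-4 + n)/9 = -(4 - n)/9 = -4/9 + n/9)
t(a) = -a²/9 (t(a) = (-4/9 + (⅑)*3)*a² = (-4/9 + ⅓)*a² = -a²/9)
m = 5526/8635 (m = ((96 - 118) - 592)/(-946 - ⅑*(-11)²) = (-22 - 592)/(-946 - ⅑*121) = -614/(-946 - 121/9) = -614/(-8635/9) = -614*(-9/8635) = 5526/8635 ≈ 0.63995)
18*m = 18*(5526/8635) = 99468/8635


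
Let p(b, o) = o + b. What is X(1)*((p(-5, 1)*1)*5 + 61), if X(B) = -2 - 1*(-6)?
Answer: 164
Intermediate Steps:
p(b, o) = b + o
X(B) = 4 (X(B) = -2 + 6 = 4)
X(1)*((p(-5, 1)*1)*5 + 61) = 4*(((-5 + 1)*1)*5 + 61) = 4*(-4*1*5 + 61) = 4*(-4*5 + 61) = 4*(-20 + 61) = 4*41 = 164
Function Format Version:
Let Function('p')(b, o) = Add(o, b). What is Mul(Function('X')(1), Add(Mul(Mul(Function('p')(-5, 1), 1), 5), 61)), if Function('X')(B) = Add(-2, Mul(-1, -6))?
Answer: 164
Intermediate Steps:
Function('p')(b, o) = Add(b, o)
Function('X')(B) = 4 (Function('X')(B) = Add(-2, 6) = 4)
Mul(Function('X')(1), Add(Mul(Mul(Function('p')(-5, 1), 1), 5), 61)) = Mul(4, Add(Mul(Mul(Add(-5, 1), 1), 5), 61)) = Mul(4, Add(Mul(Mul(-4, 1), 5), 61)) = Mul(4, Add(Mul(-4, 5), 61)) = Mul(4, Add(-20, 61)) = Mul(4, 41) = 164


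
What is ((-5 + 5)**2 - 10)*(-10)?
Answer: 100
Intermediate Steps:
((-5 + 5)**2 - 10)*(-10) = (0**2 - 10)*(-10) = (0 - 10)*(-10) = -10*(-10) = 100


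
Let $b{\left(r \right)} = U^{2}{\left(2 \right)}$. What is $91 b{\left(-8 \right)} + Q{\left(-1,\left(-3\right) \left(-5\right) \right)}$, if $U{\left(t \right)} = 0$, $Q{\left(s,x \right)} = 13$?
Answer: $13$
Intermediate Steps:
$b{\left(r \right)} = 0$ ($b{\left(r \right)} = 0^{2} = 0$)
$91 b{\left(-8 \right)} + Q{\left(-1,\left(-3\right) \left(-5\right) \right)} = 91 \cdot 0 + 13 = 0 + 13 = 13$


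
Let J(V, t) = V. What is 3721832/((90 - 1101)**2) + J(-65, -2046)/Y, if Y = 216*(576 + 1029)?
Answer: 28671517331/7874420184 ≈ 3.6411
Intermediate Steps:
Y = 346680 (Y = 216*1605 = 346680)
3721832/((90 - 1101)**2) + J(-65, -2046)/Y = 3721832/((90 - 1101)**2) - 65/346680 = 3721832/((-1011)**2) - 65*1/346680 = 3721832/1022121 - 13/69336 = 28671517331/7874420184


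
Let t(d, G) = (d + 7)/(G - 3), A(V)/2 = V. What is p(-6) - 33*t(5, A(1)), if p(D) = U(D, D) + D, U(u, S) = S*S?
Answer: 426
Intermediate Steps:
U(u, S) = S²
A(V) = 2*V
t(d, G) = (7 + d)/(-3 + G)
p(D) = D + D² (p(D) = D² + D = D + D²)
p(-6) - 33*t(5, A(1)) = -6*(1 - 6) - 33*(7 + 5)/(-3 + 2*1) = -6*(-5) - 33*12/(-3 + 2) = 30 - 33*12/(-1) = 30 - (-33)*12 = 30 - 33*(-12) = 30 + 396 = 426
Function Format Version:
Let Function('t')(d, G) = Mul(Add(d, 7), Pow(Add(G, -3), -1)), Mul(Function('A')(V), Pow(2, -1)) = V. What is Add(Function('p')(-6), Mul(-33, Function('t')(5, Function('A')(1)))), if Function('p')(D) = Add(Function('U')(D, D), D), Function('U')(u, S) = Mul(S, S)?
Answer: 426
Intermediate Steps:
Function('U')(u, S) = Pow(S, 2)
Function('A')(V) = Mul(2, V)
Function('t')(d, G) = Mul(Pow(Add(-3, G), -1), Add(7, d)) (Function('t')(d, G) = Mul(Add(7, d), Pow(Add(-3, G), -1)) = Mul(Pow(Add(-3, G), -1), Add(7, d)))
Function('p')(D) = Add(D, Pow(D, 2)) (Function('p')(D) = Add(Pow(D, 2), D) = Add(D, Pow(D, 2)))
Add(Function('p')(-6), Mul(-33, Function('t')(5, Function('A')(1)))) = Add(Mul(-6, Add(1, -6)), Mul(-33, Mul(Pow(Add(-3, Mul(2, 1)), -1), Add(7, 5)))) = Add(Mul(-6, -5), Mul(-33, Mul(Pow(Add(-3, 2), -1), 12))) = Add(30, Mul(-33, Mul(Pow(-1, -1), 12))) = Add(30, Mul(-33, Mul(-1, 12))) = Add(30, Mul(-33, -12)) = Add(30, 396) = 426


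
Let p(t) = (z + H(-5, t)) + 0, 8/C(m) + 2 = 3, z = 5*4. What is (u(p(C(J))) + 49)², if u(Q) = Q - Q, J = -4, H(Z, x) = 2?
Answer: 2401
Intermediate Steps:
z = 20
C(m) = 8 (C(m) = 8/(-2 + 3) = 8/1 = 8*1 = 8)
p(t) = 22 (p(t) = (20 + 2) + 0 = 22 + 0 = 22)
u(Q) = 0
(u(p(C(J))) + 49)² = (0 + 49)² = 49² = 2401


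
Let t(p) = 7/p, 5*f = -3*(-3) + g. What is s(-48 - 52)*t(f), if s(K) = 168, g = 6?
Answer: 392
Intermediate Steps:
f = 3 (f = (-3*(-3) + 6)/5 = (9 + 6)/5 = (1/5)*15 = 3)
s(-48 - 52)*t(f) = 168*(7/3) = 392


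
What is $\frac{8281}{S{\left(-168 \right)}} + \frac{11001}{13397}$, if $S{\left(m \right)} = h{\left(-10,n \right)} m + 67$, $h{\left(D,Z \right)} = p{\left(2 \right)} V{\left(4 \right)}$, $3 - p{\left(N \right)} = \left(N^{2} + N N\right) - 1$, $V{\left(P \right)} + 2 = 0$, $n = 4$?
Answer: $- \frac{96892280}{17107969} \approx -5.6636$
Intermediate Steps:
$V{\left(P \right)} = -2$ ($V{\left(P \right)} = -2 + 0 = -2$)
$p{\left(N \right)} = 4 - 2 N^{2}$ ($p{\left(N \right)} = 3 - \left(\left(N^{2} + N N\right) - 1\right) = 3 - \left(\left(N^{2} + N^{2}\right) - 1\right) = 3 - \left(2 N^{2} - 1\right) = 3 - \left(-1 + 2 N^{2}\right) = 4 - 2 N^{2}$)
$h{\left(D,Z \right)} = 8$ ($h{\left(D,Z \right)} = \left(4 - 2 \cdot 2^{2}\right) \left(-2\right) = \left(4 - 8\right) \left(-2\right) = \left(-4\right) \left(-2\right) = 8$)
$S{\left(m \right)} = 67 + 8 m$ ($S{\left(m \right)} = 8 m + 67 = 67 + 8 m$)
$\frac{8281}{S{\left(-168 \right)}} + \frac{11001}{13397} = \frac{8281}{67 + 8 \left(-168\right)} + \frac{11001}{13397} = \frac{8281}{67 - 1344} + 11001 \cdot \frac{1}{13397} = \frac{8281}{-1277} + \frac{11001}{13397} = 8281 \left(- \frac{1}{1277}\right) + \frac{11001}{13397} = - \frac{8281}{1277} + \frac{11001}{13397} = - \frac{96892280}{17107969}$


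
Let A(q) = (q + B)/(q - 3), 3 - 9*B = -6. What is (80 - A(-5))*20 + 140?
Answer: 1730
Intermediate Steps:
B = 1 (B = 1/3 - 1/9*(-6) = 1/3 + 2/3 = 1)
A(q) = (1 + q)/(-3 + q) (A(q) = (q + 1)/(q - 3) = (1 + q)/(-3 + q))
(80 - A(-5))*20 + 140 = (80 - (1 - 5)/(-3 - 5))*20 + 140 = (80 - (-4)/(-8))*20 + 140 = (80 - (-1)*(-4)/8)*20 + 140 = (80 - 1*1/2)*20 + 140 = (80 - 1/2)*20 + 140 = (159/2)*20 + 140 = 1590 + 140 = 1730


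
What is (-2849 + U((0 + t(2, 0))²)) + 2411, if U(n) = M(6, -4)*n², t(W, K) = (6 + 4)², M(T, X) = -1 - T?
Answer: -700000438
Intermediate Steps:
t(W, K) = 100 (t(W, K) = 10² = 100)
U(n) = -7*n² (U(n) = (-1 - 1*6)*n² = (-1 - 6)*n² = -7*n²)
(-2849 + U((0 + t(2, 0))²)) + 2411 = (-2849 - 7*(0 + 100)⁴) + 2411 = (-2849 - 7*(100²)²) + 2411 = (-2849 - 7*10000²) + 2411 = (-2849 - 7*100000000) + 2411 = (-2849 - 700000000) + 2411 = -700002849 + 2411 = -700000438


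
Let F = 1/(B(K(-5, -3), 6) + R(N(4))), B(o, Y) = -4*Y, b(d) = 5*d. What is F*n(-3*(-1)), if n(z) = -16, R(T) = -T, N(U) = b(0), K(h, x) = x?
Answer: 2/3 ≈ 0.66667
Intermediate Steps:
N(U) = 0 (N(U) = 5*0 = 0)
F = -1/24 (F = 1/(-4*6 - 1*0) = 1/(-24 + 0) = 1/(-24) = -1/24 ≈ -0.041667)
F*n(-3*(-1)) = -1/24*(-16) = 2/3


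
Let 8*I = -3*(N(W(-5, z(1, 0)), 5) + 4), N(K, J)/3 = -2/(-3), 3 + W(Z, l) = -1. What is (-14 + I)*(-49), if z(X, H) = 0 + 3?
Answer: 3185/4 ≈ 796.25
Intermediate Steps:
z(X, H) = 3
W(Z, l) = -4 (W(Z, l) = -3 - 1 = -4)
N(K, J) = 2 (N(K, J) = 3*(-2/(-3)) = 3*(-2*(-⅓)) = 3*(⅔) = 2)
I = -9/4 (I = (-3*(2 + 4))/8 = (-3*6)/8 = (⅛)*(-18) = -9/4 ≈ -2.2500)
(-14 + I)*(-49) = (-14 - 9/4)*(-49) = -65/4*(-49) = 3185/4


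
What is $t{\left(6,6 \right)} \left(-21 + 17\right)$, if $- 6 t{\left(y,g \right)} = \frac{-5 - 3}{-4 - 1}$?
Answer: $\frac{16}{15} \approx 1.0667$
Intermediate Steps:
$t{\left(y,g \right)} = - \frac{4}{15}$ ($t{\left(y,g \right)} = - \frac{\left(-5 - 3\right) \frac{1}{-4 - 1}}{6} = - \frac{\left(-8\right) \frac{1}{-5}}{6} = - \frac{\left(-8\right) \left(- \frac{1}{5}\right)}{6} = \left(- \frac{1}{6}\right) \frac{8}{5} = - \frac{4}{15}$)
$t{\left(6,6 \right)} \left(-21 + 17\right) = - \frac{4 \left(-21 + 17\right)}{15} = \left(- \frac{4}{15}\right) \left(-4\right) = \frac{16}{15}$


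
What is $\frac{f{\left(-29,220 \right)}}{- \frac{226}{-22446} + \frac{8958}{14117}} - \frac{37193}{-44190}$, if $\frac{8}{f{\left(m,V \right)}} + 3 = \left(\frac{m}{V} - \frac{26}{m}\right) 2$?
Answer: $- \frac{32170560688852087}{4234249041034590} \approx -7.5977$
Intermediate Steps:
$f{\left(m,V \right)} = \frac{8}{-3 - \frac{52}{m} + \frac{2 m}{V}}$ ($f{\left(m,V \right)} = \frac{8}{-3 + \left(\frac{m}{V} - \frac{26}{m}\right) 2} = \frac{8}{-3 + \left(- \frac{26}{m} + \frac{m}{V}\right) 2} = \frac{8}{-3 - \left(\frac{52}{m} - \frac{2 m}{V}\right)} = \frac{8}{-3 - \frac{52}{m} + \frac{2 m}{V}}$)
$\frac{f{\left(-29,220 \right)}}{- \frac{226}{-22446} + \frac{8958}{14117}} - \frac{37193}{-44190} = \frac{8 \cdot 220 \left(-29\right) \frac{1}{\left(-52\right) 220 + 2 \left(-29\right)^{2} - 660 \left(-29\right)}}{- \frac{226}{-22446} + \frac{8958}{14117}} - \frac{37193}{-44190} = \frac{8 \cdot 220 \left(-29\right) \frac{1}{-11440 + 2 \cdot 841 + 19140}}{\left(-226\right) \left(- \frac{1}{22446}\right) + 8958 \cdot \frac{1}{14117}} - - \frac{37193}{44190} = \frac{8 \cdot 220 \left(-29\right) \frac{1}{-11440 + 1682 + 19140}}{\frac{113}{11223} + \frac{8958}{14117}} + \frac{37193}{44190} = \frac{8 \cdot 220 \left(-29\right) \frac{1}{9382}}{\frac{102130855}{158435091}} + \frac{37193}{44190} = 8 \cdot 220 \left(-29\right) \frac{1}{9382} \cdot \frac{158435091}{102130855} + \frac{37193}{44190} = \left(- \frac{25520}{4691}\right) \frac{158435091}{102130855} + \frac{37193}{44190} = - \frac{808652704464}{95819168161} + \frac{37193}{44190} = - \frac{32170560688852087}{4234249041034590}$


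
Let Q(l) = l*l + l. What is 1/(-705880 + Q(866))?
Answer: 1/44942 ≈ 2.2251e-5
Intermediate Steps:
Q(l) = l + l**2 (Q(l) = l**2 + l = l + l**2)
1/(-705880 + Q(866)) = 1/(-705880 + 866*(1 + 866)) = 1/(-705880 + 866*867) = 1/(-705880 + 750822) = 1/44942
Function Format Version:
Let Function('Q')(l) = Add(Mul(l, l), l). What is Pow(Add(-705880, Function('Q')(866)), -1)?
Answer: Rational(1, 44942) ≈ 2.2251e-5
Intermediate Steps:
Function('Q')(l) = Add(l, Pow(l, 2)) (Function('Q')(l) = Add(Pow(l, 2), l) = Add(l, Pow(l, 2)))
Pow(Add(-705880, Function('Q')(866)), -1) = Pow(Add(-705880, Mul(866, Add(1, 866))), -1) = Pow(Add(-705880, Mul(866, 867)), -1) = Pow(Add(-705880, 750822), -1) = Pow(44942, -1) = Rational(1, 44942)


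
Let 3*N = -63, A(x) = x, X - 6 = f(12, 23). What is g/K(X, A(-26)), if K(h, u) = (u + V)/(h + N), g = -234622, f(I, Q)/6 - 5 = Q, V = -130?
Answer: 5982861/26 ≈ 2.3011e+5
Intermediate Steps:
f(I, Q) = 30 + 6*Q
X = 174 (X = 6 + (30 + 6*23) = 6 + (30 + 138) = 6 + 168 = 174)
N = -21 (N = (1/3)*(-63) = -21)
K(h, u) = (-130 + u)/(-21 + h) (K(h, u) = (u - 130)/(h - 21) = (-130 + u)/(-21 + h))
g/K(X, A(-26)) = -234622*(-21 + 174)/(-130 - 26) = -234622/(-156/153) = -234622/((1/153)*(-156)) = -234622/(-52/51) = -234622*(-51/52) = 5982861/26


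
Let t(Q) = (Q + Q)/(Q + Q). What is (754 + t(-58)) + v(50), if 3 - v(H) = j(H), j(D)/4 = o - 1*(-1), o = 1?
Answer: 750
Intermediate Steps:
t(Q) = 1 (t(Q) = (2*Q)/((2*Q)) = (2*Q)*(1/(2*Q)) = 1)
j(D) = 8 (j(D) = 4*(1 - 1*(-1)) = 4*(1 + 1) = 4*2 = 8)
v(H) = -5 (v(H) = 3 - 1*8 = 3 - 8 = -5)
(754 + t(-58)) + v(50) = (754 + 1) - 5 = 755 - 5 = 750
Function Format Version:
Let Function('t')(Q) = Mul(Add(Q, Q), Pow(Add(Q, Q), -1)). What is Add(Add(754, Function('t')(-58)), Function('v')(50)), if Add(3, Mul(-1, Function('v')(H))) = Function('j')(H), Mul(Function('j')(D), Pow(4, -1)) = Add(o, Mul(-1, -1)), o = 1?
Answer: 750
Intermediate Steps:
Function('t')(Q) = 1 (Function('t')(Q) = Mul(Mul(2, Q), Pow(Mul(2, Q), -1)) = Mul(Mul(2, Q), Mul(Rational(1, 2), Pow(Q, -1))) = 1)
Function('j')(D) = 8 (Function('j')(D) = Mul(4, Add(1, Mul(-1, -1))) = Mul(4, Add(1, 1)) = Mul(4, 2) = 8)
Function('v')(H) = -5 (Function('v')(H) = Add(3, Mul(-1, 8)) = Add(3, -8) = -5)
Add(Add(754, Function('t')(-58)), Function('v')(50)) = Add(Add(754, 1), -5) = Add(755, -5) = 750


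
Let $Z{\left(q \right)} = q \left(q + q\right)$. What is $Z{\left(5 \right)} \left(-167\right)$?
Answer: $-8350$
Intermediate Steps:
$Z{\left(q \right)} = 2 q^{2}$ ($Z{\left(q \right)} = q 2 q = 2 q^{2}$)
$Z{\left(5 \right)} \left(-167\right) = 2 \cdot 5^{2} \left(-167\right) = 2 \cdot 25 \left(-167\right) = 50 \left(-167\right) = -8350$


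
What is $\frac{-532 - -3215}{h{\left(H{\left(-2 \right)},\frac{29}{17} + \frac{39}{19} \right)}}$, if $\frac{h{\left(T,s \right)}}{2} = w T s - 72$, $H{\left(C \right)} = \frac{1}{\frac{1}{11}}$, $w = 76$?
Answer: $\frac{45611}{104384} \approx 0.43695$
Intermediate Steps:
$H{\left(C \right)} = 11$ ($H{\left(C \right)} = \frac{1}{\frac{1}{11}} = 11$)
$h{\left(T,s \right)} = -144 + 152 T s$ ($h{\left(T,s \right)} = 2 \left(76 T s - 72\right) = 2 \left(-72 + 76 T s\right) = -144 + 152 T s$)
$\frac{-532 - -3215}{h{\left(H{\left(-2 \right)},\frac{29}{17} + \frac{39}{19} \right)}} = \frac{-532 - -3215}{-144 + 152 \cdot 11 \left(\frac{29}{17} + \frac{39}{19}\right)} = \frac{-532 + 3215}{-144 + 152 \cdot 11 \left(29 \cdot \frac{1}{17} + 39 \cdot \frac{1}{19}\right)} = \frac{2683}{-144 + 152 \cdot 11 \left(\frac{29}{17} + \frac{39}{19}\right)} = \frac{2683}{-144 + 152 \cdot 11 \cdot \frac{1214}{323}} = \frac{2683}{-144 + \frac{106832}{17}} = \frac{2683}{\frac{104384}{17}} = 2683 \cdot \frac{17}{104384} = \frac{45611}{104384}$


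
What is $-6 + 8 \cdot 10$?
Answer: $74$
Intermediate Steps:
$-6 + 8 \cdot 10 = -6 + 80 = 74$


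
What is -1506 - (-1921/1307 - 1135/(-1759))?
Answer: -3460417984/2299013 ≈ -1505.2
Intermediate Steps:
-1506 - (-1921/1307 - 1135/(-1759)) = -1506 - (-1921*1/1307 - 1135*(-1/1759)) = -1506 - (-1921/1307 + 1135/1759) = -1506 - 1*(-1895594/2299013) = -1506 + 1895594/2299013 = -3460417984/2299013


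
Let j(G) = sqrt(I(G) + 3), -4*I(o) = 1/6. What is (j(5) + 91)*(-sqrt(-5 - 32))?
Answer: I*sqrt(37)*(-1092 - sqrt(426))/12 ≈ -563.99*I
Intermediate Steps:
I(o) = -1/24 (I(o) = -1/4/6 = -1/4*1/6 = -1/24)
j(G) = sqrt(426)/12 (j(G) = sqrt(-1/24 + 3) = sqrt(71/24) = sqrt(426)/12)
(j(5) + 91)*(-sqrt(-5 - 32)) = (sqrt(426)/12 + 91)*(-sqrt(-5 - 32)) = (91 + sqrt(426)/12)*(-sqrt(-37)) = (91 + sqrt(426)/12)*(-I*sqrt(37)) = -I*sqrt(37)*(91 + sqrt(426)/12)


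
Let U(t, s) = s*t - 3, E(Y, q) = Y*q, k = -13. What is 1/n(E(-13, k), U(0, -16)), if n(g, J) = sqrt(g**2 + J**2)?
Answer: sqrt(28570)/28570 ≈ 0.0059162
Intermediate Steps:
U(t, s) = -3 + s*t
n(g, J) = sqrt(J**2 + g**2)
1/n(E(-13, k), U(0, -16)) = 1/(sqrt((-3 - 16*0)**2 + (-13*(-13))**2)) = 1/(sqrt((-3 + 0)**2 + 169**2)) = 1/(sqrt((-3)**2 + 28561)) = 1/(sqrt(9 + 28561)) = 1/(sqrt(28570)) = sqrt(28570)/28570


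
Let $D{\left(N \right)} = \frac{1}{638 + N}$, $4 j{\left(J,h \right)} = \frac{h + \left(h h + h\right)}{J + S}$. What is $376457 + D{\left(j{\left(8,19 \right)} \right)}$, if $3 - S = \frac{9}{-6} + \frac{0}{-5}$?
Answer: $\frac{12159184693}{32299} \approx 3.7646 \cdot 10^{5}$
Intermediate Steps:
$S = \frac{9}{2}$ ($S = 3 - \left(\frac{9}{-6} + \frac{0}{-5}\right) = 3 - \left(9 \left(- \frac{1}{6}\right) + 0 \left(- \frac{1}{5}\right)\right) = 3 - \left(- \frac{3}{2} + 0\right) = 3 - - \frac{3}{2} = 3 + \frac{3}{2} = \frac{9}{2} \approx 4.5$)
$j{\left(J,h \right)} = \frac{h^{2} + 2 h}{4 \left(\frac{9}{2} + J\right)}$ ($j{\left(J,h \right)} = \frac{\left(h + \left(h h + h\right)\right) \frac{1}{J + \frac{9}{2}}}{4} = \frac{\left(h + \left(h^{2} + h\right)\right) \frac{1}{\frac{9}{2} + J}}{4} = \frac{\left(h + \left(h + h^{2}\right)\right) \frac{1}{\frac{9}{2} + J}}{4} = \frac{\left(h^{2} + 2 h\right) \frac{1}{\frac{9}{2} + J}}{4} = \frac{\frac{1}{\frac{9}{2} + J} \left(h^{2} + 2 h\right)}{4} = \frac{h^{2} + 2 h}{4 \left(\frac{9}{2} + J\right)}$)
$376457 + D{\left(j{\left(8,19 \right)} \right)} = 376457 + \frac{1}{638 + \frac{1}{2} \cdot 19 \frac{1}{9 + 2 \cdot 8} \left(2 + 19\right)} = 376457 + \frac{1}{638 + \frac{1}{2} \cdot 19 \frac{1}{9 + 16} \cdot 21} = 376457 + \frac{1}{638 + \frac{1}{2} \cdot 19 \cdot \frac{1}{25} \cdot 21} = 376457 + \frac{1}{638 + \frac{399}{50}} = 376457 + \frac{1}{\frac{32299}{50}} = 376457 + \frac{50}{32299} = \frac{12159184693}{32299}$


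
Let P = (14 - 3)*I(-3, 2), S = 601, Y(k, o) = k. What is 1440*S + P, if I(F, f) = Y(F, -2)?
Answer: 865407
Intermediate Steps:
I(F, f) = F
P = -33 (P = (14 - 3)*(-3) = 11*(-3) = -33)
1440*S + P = 1440*601 - 33 = 865440 - 33 = 865407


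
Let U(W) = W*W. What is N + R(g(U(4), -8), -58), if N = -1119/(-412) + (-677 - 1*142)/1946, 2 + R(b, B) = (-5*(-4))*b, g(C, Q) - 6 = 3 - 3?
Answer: 6889063/57268 ≈ 120.30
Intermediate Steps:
U(W) = W²
g(C, Q) = 6 (g(C, Q) = 6 + (3 - 3) = 6 + 0 = 6)
R(b, B) = -2 + 20*b (R(b, B) = -2 + (-5*(-4))*b = -2 + 20*b)
N = 131439/57268 (N = -1119*(-1/412) + (-677 - 142)*(1/1946) = 1119/412 - 819*1/1946 = 1119/412 - 117/278 = 131439/57268 ≈ 2.2952)
N + R(g(U(4), -8), -58) = 131439/57268 + (-2 + 20*6) = 131439/57268 + (-2 + 120) = 131439/57268 + 118 = 6889063/57268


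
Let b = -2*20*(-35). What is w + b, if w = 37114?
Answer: 38514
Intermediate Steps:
b = 1400 (b = -40*(-35) = 1400)
w + b = 37114 + 1400 = 38514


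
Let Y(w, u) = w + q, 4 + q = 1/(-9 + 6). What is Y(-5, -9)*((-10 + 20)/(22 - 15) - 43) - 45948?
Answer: -45560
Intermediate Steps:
q = -13/3 (q = -4 + 1/(-9 + 6) = -4 + 1/(-3) = -4 - 1/3 = -13/3 ≈ -4.3333)
Y(w, u) = -13/3 + w (Y(w, u) = w - 13/3 = -13/3 + w)
Y(-5, -9)*((-10 + 20)/(22 - 15) - 43) - 45948 = (-13/3 - 5)*((-10 + 20)/(22 - 15) - 43) - 45948 = -28*(10/7 - 43)/3 - 45948 = -28/3*(-291/7) - 45948 = 388 - 45948 = -45560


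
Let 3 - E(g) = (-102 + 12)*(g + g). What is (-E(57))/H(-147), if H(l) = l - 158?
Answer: 10263/305 ≈ 33.649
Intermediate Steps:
E(g) = 3 + 180*g (E(g) = 3 - (-102 + 12)*(g + g) = 3 - (-90)*2*g = 3 - (-180)*g = 3 + 180*g)
H(l) = -158 + l
(-E(57))/H(-147) = (-(3 + 180*57))/(-158 - 147) = -(3 + 10260)/(-305) = -1*10263*(-1/305) = -10263*(-1/305) = 10263/305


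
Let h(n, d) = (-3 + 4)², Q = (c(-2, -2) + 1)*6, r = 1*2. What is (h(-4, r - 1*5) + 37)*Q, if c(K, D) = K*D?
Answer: 1140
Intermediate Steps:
c(K, D) = D*K
r = 2
Q = 30 (Q = (-2*(-2) + 1)*6 = (4 + 1)*6 = 5*6 = 30)
h(n, d) = 1 (h(n, d) = 1² = 1)
(h(-4, r - 1*5) + 37)*Q = (1 + 37)*30 = 38*30 = 1140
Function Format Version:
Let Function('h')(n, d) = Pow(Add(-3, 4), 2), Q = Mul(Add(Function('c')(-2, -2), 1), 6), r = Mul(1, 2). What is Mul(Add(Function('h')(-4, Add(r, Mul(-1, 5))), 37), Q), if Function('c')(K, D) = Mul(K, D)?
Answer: 1140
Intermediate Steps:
Function('c')(K, D) = Mul(D, K)
r = 2
Q = 30 (Q = Mul(Add(Mul(-2, -2), 1), 6) = Mul(Add(4, 1), 6) = Mul(5, 6) = 30)
Function('h')(n, d) = 1 (Function('h')(n, d) = Pow(1, 2) = 1)
Mul(Add(Function('h')(-4, Add(r, Mul(-1, 5))), 37), Q) = Mul(Add(1, 37), 30) = Mul(38, 30) = 1140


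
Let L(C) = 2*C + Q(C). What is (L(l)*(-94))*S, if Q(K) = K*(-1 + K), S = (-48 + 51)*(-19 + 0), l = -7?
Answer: 225036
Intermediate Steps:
S = -57 (S = 3*(-19) = -57)
L(C) = 2*C + C*(-1 + C)
(L(l)*(-94))*S = (-7*(1 - 7)*(-94))*(-57) = (-7*(-6)*(-94))*(-57) = (42*(-94))*(-57) = -3948*(-57) = 225036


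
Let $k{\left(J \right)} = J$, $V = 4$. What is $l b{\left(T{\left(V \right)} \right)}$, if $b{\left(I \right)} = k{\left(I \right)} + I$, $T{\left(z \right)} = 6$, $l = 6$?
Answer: $72$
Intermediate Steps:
$b{\left(I \right)} = 2 I$ ($b{\left(I \right)} = I + I = 2 I$)
$l b{\left(T{\left(V \right)} \right)} = 6 \cdot 2 \cdot 6 = 6 \cdot 12 = 72$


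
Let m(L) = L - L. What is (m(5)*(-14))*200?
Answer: 0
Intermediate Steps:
m(L) = 0
(m(5)*(-14))*200 = (0*(-14))*200 = 0*200 = 0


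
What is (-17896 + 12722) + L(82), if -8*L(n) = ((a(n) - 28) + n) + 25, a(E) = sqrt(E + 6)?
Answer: -41471/8 - sqrt(22)/4 ≈ -5185.0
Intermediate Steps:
a(E) = sqrt(6 + E)
L(n) = 3/8 - n/8 - sqrt(6 + n)/8 (L(n) = -(((sqrt(6 + n) - 28) + n) + 25)/8 = -(((-28 + sqrt(6 + n)) + n) + 25)/8 = -((-28 + n + sqrt(6 + n)) + 25)/8 = -(-3 + n + sqrt(6 + n))/8 = 3/8 - n/8 - sqrt(6 + n)/8)
(-17896 + 12722) + L(82) = (-17896 + 12722) + (3/8 - 1/8*82 - sqrt(6 + 82)/8) = -5174 + (3/8 - 41/4 - sqrt(22)/4) = -5174 + (-79/8 - sqrt(22)/4) = -41471/8 - sqrt(22)/4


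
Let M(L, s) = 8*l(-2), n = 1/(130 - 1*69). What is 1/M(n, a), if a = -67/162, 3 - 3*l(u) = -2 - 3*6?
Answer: 3/184 ≈ 0.016304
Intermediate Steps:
l(u) = 23/3 (l(u) = 1 - (-2 - 3*6)/3 = 1 - (-2 - 18)/3 = 1 - ⅓*(-20) = 1 + 20/3 = 23/3)
a = -67/162 (a = -67*1/162 = -67/162 ≈ -0.41358)
n = 1/61 (n = 1/(130 - 69) = 1/61 ≈ 0.016393)
M(L, s) = 184/3 (M(L, s) = 8*(23/3) = 184/3)
1/M(n, a) = 1/(184/3) = 3/184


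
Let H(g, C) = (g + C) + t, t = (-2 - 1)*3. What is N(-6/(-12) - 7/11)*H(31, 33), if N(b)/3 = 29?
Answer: 4785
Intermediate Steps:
N(b) = 87 (N(b) = 3*29 = 87)
t = -9 (t = -3*3 = -9)
H(g, C) = -9 + C + g (H(g, C) = (g + C) - 9 = (C + g) - 9 = -9 + C + g)
N(-6/(-12) - 7/11)*H(31, 33) = 87*(-9 + 33 + 31) = 87*55 = 4785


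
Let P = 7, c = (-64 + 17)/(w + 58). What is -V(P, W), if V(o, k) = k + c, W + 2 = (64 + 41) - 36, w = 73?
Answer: -8730/131 ≈ -66.641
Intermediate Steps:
c = -47/131 (c = (-64 + 17)/(73 + 58) = -47/131 ≈ -0.35878)
W = 67 (W = -2 + ((64 + 41) - 36) = -2 + (105 - 36) = -2 + 69 = 67)
V(o, k) = -47/131 + k (V(o, k) = k - 47/131 = -47/131 + k)
-V(P, W) = -(-47/131 + 67) = -1*8730/131 = -8730/131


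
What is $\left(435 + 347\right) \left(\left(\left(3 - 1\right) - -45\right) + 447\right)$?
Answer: $386308$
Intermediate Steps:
$\left(435 + 347\right) \left(\left(\left(3 - 1\right) - -45\right) + 447\right) = 782 \left(\left(\left(3 - 1\right) + 45\right) + 447\right) = 782 \left(\left(2 + 45\right) + 447\right) = 782 \left(47 + 447\right) = 782 \cdot 494 = 386308$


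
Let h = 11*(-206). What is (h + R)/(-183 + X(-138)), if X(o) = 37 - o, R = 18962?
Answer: -2087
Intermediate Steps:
h = -2266
(h + R)/(-183 + X(-138)) = (-2266 + 18962)/(-183 + (37 - 1*(-138))) = 16696/(-183 + (37 + 138)) = 16696/(-183 + 175) = 16696/(-8) = 16696*(-1/8) = -2087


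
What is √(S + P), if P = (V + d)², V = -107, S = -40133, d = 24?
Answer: 2*I*√8311 ≈ 182.33*I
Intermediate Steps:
P = 6889 (P = (-107 + 24)² = (-83)² = 6889)
√(S + P) = √(-40133 + 6889) = √(-33244) = 2*I*√8311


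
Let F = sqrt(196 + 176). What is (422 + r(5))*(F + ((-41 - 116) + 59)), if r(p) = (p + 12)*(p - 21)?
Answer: -14700 + 300*sqrt(93) ≈ -11807.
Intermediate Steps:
r(p) = (-21 + p)*(12 + p) (r(p) = (12 + p)*(-21 + p) = (-21 + p)*(12 + p))
F = 2*sqrt(93) (F = sqrt(372) = 2*sqrt(93) ≈ 19.287)
(422 + r(5))*(F + ((-41 - 116) + 59)) = (422 + (-252 + 5**2 - 9*5))*(2*sqrt(93) + ((-41 - 116) + 59)) = (422 + (-252 + 25 - 45))*(2*sqrt(93) + (-157 + 59)) = (422 - 272)*(2*sqrt(93) - 98) = 150*(-98 + 2*sqrt(93)) = -14700 + 300*sqrt(93)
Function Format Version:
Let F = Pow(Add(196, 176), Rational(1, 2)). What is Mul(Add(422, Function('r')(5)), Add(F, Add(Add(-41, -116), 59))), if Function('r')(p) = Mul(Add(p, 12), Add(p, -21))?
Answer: Add(-14700, Mul(300, Pow(93, Rational(1, 2)))) ≈ -11807.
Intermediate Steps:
Function('r')(p) = Mul(Add(-21, p), Add(12, p)) (Function('r')(p) = Mul(Add(12, p), Add(-21, p)) = Mul(Add(-21, p), Add(12, p)))
F = Mul(2, Pow(93, Rational(1, 2))) (F = Pow(372, Rational(1, 2)) = Mul(2, Pow(93, Rational(1, 2))) ≈ 19.287)
Mul(Add(422, Function('r')(5)), Add(F, Add(Add(-41, -116), 59))) = Mul(Add(422, Add(-252, Pow(5, 2), Mul(-9, 5))), Add(Mul(2, Pow(93, Rational(1, 2))), Add(Add(-41, -116), 59))) = Mul(Add(422, Add(-252, 25, -45)), Add(Mul(2, Pow(93, Rational(1, 2))), Add(-157, 59))) = Mul(Add(422, -272), Add(Mul(2, Pow(93, Rational(1, 2))), -98)) = Mul(150, Add(-98, Mul(2, Pow(93, Rational(1, 2))))) = Add(-14700, Mul(300, Pow(93, Rational(1, 2))))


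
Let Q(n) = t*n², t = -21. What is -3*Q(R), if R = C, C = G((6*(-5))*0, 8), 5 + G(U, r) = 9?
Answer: 1008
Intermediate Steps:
G(U, r) = 4 (G(U, r) = -5 + 9 = 4)
C = 4
R = 4
Q(n) = -21*n²
-3*Q(R) = -(-63)*4² = -(-63)*16 = -3*(-336) = 1008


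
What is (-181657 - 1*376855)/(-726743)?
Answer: 558512/726743 ≈ 0.76851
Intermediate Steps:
(-181657 - 1*376855)/(-726743) = (-181657 - 376855)*(-1/726743) = -558512*(-1/726743) = 558512/726743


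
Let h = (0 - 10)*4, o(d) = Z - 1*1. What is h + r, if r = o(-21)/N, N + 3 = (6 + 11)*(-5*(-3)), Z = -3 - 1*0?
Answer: -2521/63 ≈ -40.016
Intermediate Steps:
Z = -3 (Z = -3 + 0 = -3)
o(d) = -4 (o(d) = -3 - 1*1 = -3 - 1 = -4)
N = 252 (N = -3 + (6 + 11)*(-5*(-3)) = -3 + 17*15 = -3 + 255 = 252)
h = -40 (h = -10*4 = -40)
r = -1/63 (r = -4/252 = -4*1/252 = -1/63 ≈ -0.015873)
h + r = -40 - 1/63 = -2521/63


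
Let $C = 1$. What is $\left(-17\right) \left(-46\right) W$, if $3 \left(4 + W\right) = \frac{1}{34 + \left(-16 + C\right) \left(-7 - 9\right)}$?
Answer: $- \frac{1285217}{411} \approx -3127.0$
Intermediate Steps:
$W = - \frac{3287}{822}$ ($W = -4 + \frac{1}{3 \left(34 + \left(-16 + 1\right) \left(-7 - 9\right)\right)} = -4 + \frac{1}{3 \left(34 - -240\right)} = -4 + \frac{1}{3 \left(34 + 240\right)} = -4 + \frac{1}{3 \cdot 274} = -4 + \frac{1}{3} \cdot \frac{1}{274} = -4 + \frac{1}{822} = - \frac{3287}{822} \approx -3.9988$)
$\left(-17\right) \left(-46\right) W = \left(-17\right) \left(-46\right) \left(- \frac{3287}{822}\right) = 782 \left(- \frac{3287}{822}\right) = - \frac{1285217}{411}$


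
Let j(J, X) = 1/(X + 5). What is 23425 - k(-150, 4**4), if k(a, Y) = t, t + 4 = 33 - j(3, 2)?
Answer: 163773/7 ≈ 23396.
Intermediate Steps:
j(J, X) = 1/(5 + X)
t = 202/7 (t = -4 + (33 - 1/(5 + 2)) = -4 + (33 - 1/7) = -4 + 230/7 = 202/7 ≈ 28.857)
k(a, Y) = 202/7
23425 - k(-150, 4**4) = 23425 - 1*202/7 = 23425 - 202/7 = 163773/7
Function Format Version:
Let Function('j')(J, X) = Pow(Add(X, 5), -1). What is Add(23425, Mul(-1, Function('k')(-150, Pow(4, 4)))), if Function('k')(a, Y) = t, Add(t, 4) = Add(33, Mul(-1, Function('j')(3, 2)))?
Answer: Rational(163773, 7) ≈ 23396.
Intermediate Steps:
Function('j')(J, X) = Pow(Add(5, X), -1)
t = Rational(202, 7) (t = Add(-4, Add(33, Mul(-1, Pow(Add(5, 2), -1)))) = Add(-4, Add(33, Mul(-1, Pow(7, -1)))) = Add(-4, Add(33, Mul(-1, Rational(1, 7)))) = Add(-4, Add(33, Rational(-1, 7))) = Add(-4, Rational(230, 7)) = Rational(202, 7) ≈ 28.857)
Function('k')(a, Y) = Rational(202, 7)
Add(23425, Mul(-1, Function('k')(-150, Pow(4, 4)))) = Add(23425, Mul(-1, Rational(202, 7))) = Add(23425, Rational(-202, 7)) = Rational(163773, 7)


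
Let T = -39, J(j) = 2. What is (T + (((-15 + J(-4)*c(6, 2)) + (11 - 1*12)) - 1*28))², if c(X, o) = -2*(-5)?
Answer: 3969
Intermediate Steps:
c(X, o) = 10
(T + (((-15 + J(-4)*c(6, 2)) + (11 - 1*12)) - 1*28))² = (-39 + (((-15 + 2*10) + (11 - 1*12)) - 1*28))² = (-39 + (((-15 + 20) + (11 - 12)) - 28))² = (-39 + ((5 - 1) - 28))² = (-39 + (4 - 28))² = (-39 - 24)² = (-63)² = 3969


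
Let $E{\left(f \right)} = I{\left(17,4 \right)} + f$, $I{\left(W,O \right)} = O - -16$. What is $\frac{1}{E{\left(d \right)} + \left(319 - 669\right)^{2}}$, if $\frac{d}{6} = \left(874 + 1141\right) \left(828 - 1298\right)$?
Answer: $- \frac{1}{5559780} \approx -1.7986 \cdot 10^{-7}$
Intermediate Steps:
$I{\left(W,O \right)} = 16 + O$ ($I{\left(W,O \right)} = O + 16 = 16 + O$)
$d = -5682300$ ($d = 6 \left(874 + 1141\right) \left(828 - 1298\right) = 6 \cdot 2015 \left(-470\right) = 6 \left(-947050\right) = -5682300$)
$E{\left(f \right)} = 20 + f$ ($E{\left(f \right)} = \left(16 + 4\right) + f = 20 + f$)
$\frac{1}{E{\left(d \right)} + \left(319 - 669\right)^{2}} = \frac{1}{\left(20 - 5682300\right) + \left(319 - 669\right)^{2}} = \frac{1}{-5682280 + \left(-350\right)^{2}} = \frac{1}{-5682280 + 122500} = \frac{1}{-5559780} = - \frac{1}{5559780}$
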